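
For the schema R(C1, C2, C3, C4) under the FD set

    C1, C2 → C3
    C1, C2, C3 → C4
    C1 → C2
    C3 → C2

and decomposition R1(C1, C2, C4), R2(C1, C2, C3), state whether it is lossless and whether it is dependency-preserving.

lossless and dependency-preserving

Lossless test: (C1, C2)⁺ = {C1, C2, C3, C4}, which contains all of one fragment — lossless.
Dependency preservation: C1, C2, C3 → C4 is not contained in any single fragment, but the restricted closure of its left-hand side across the fragments still reaches the right-hand side; the remaining FDs each lie inside some fragment. All dependencies are preserved.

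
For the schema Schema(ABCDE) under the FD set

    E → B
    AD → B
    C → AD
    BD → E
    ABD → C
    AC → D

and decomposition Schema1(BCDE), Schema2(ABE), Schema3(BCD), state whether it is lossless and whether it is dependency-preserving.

Lossless test (chase): Rows 1 and 3 agree on C; apply C→AD and equate their AD entries. Rows 1 and 3 agree on BD; apply BD→E and equate their E entries. No row becomes fully distinguished — the join is lossy.
Dependency preservation: the restricted closure of {AD} across the fragments never reaches {B}, so AD → B cannot be enforced without a join — not preserved.

lossy and not dependency-preserving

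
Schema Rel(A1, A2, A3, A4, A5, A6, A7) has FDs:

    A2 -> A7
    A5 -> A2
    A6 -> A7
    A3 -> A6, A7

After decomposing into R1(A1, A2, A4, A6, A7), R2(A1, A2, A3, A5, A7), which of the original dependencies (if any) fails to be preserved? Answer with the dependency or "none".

A3 -> A6, A7

Check A3 → A6, A7: no single fragment contains all of {A3, A6, A7}, and the restricted closure of {A3} across the fragments never reaches {A6, A7}.
A2 → A7 is preserved.
A5 → A2 is preserved.
A6 → A7 is preserved.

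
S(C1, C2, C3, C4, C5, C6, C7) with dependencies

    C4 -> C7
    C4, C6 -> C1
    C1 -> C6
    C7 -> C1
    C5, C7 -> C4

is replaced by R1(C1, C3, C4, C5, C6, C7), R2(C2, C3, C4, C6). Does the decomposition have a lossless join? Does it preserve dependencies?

lossy but dependency-preserving

Lossless test: (C3, C4, C6)⁺ = {C1, C3, C4, C6, C7}, which is a superkey of neither fragment — lossy.
Dependency preservation: every FD's attributes lie within a single fragment, so each can be enforced locally — preserved.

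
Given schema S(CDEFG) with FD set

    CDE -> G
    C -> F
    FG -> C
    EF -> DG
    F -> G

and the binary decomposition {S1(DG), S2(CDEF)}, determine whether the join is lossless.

No

Common attributes: S1 ∩ S2 = {D}.
No dependency enlarges {D}, so (D)⁺ = {D}.
The closure contains neither all of S1 = {DG} nor all of S2 = {CDEF}, so the common attributes are not a superkey of either fragment. The join is lossy.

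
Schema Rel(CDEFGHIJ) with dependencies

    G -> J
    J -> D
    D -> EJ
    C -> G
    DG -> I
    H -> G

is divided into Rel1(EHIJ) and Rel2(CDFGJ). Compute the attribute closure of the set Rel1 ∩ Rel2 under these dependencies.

Rel1 ∩ Rel2 = {J}.
J → D applies, adding D
D → EJ applies, adding E
Closure: {DEJ}.

DEJ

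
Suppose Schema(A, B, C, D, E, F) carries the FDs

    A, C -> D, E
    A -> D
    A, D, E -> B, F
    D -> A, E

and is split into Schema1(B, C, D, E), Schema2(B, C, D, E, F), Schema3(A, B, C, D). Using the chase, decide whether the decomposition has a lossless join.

Chase test. Columns are A, B, C, D, E, F; row i has aⱼ where attribute j ∈ Schemai, else bᵢⱼ.
Initial tableau (one row per fragment):
  row 1: b11 a2 a3 a4 a5 b16
  row 2: b21 a2 a3 a4 a5 a6
  row 3: a1 a2 a3 a4 b35 b36
Rows 1 and 2 agree on D; apply D→A, E and equate their A, E entries.
Rows 1 and 3 agree on D; apply D→A, E and equate their A, E entries.
Rows 1 and 2 agree on A, D, E; apply A, D, E→B, F and equate their B, F entries.
Rows 1 and 3 agree on A, D, E; apply A, D, E→B, F and equate their B, F entries.
Row 1 is now all distinguished symbols — the join is lossless.

Yes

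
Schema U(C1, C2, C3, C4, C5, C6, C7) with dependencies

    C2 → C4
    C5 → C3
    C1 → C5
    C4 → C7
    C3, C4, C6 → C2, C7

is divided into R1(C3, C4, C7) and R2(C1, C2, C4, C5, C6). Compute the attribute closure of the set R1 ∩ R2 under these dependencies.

R1 ∩ R2 = {C4}.
C4 → C7 applies, adding C7
Closure: {C4, C7}.

C4, C7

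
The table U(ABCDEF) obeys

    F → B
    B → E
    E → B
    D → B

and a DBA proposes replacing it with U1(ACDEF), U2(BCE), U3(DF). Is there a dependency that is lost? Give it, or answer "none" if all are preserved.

F → B: restricted closure across fragments reaches B.
B → E lies within U2.
E → B lies within U2.
D → B: restricted closure across fragments reaches B.
Every dependency is enforceable on the fragments, so the decomposition is dependency-preserving.

none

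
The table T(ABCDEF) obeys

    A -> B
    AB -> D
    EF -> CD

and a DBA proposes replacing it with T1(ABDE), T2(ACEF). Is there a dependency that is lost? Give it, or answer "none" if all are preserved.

EF -> CD

Check EF → CD: no single fragment contains all of {CDEF}, and the restricted closure of {EF} across the fragments never reaches {CD}.
A → B is preserved.
AB → D is preserved.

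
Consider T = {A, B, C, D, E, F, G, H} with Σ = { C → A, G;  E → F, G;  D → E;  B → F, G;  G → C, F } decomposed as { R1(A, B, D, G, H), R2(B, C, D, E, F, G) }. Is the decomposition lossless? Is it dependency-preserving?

lossless and dependency-preserving

Lossless test: (B, D, G)⁺ = {A, B, C, D, E, F, G}, which contains all of one fragment — lossless.
Dependency preservation: C → A, G is not contained in any single fragment, but the restricted closure of its left-hand side across the fragments still reaches the right-hand side; the remaining FDs each lie inside some fragment. All dependencies are preserved.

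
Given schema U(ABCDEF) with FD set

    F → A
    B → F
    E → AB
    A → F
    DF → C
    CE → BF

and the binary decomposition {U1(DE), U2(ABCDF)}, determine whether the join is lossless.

No

Common attributes: U1 ∩ U2 = {D}.
No dependency enlarges {D}, so (D)⁺ = {D}.
The closure contains neither all of U1 = {DE} nor all of U2 = {ABCDF}, so the common attributes are not a superkey of either fragment. The join is lossy.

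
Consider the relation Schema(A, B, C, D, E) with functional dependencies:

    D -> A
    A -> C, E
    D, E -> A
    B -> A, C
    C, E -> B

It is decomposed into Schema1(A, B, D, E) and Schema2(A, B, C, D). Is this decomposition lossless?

Yes

Common attributes: Schema1 ∩ Schema2 = {A, B, D}.
Closure of {A, B, D}: A → C, E applies, adding C, E. So (A, B, D)⁺ = {A, B, C, D, E}.
This closure contains every attribute of Schema1, so Schema1 ∩ Schema2 → Schema1. The join is lossless.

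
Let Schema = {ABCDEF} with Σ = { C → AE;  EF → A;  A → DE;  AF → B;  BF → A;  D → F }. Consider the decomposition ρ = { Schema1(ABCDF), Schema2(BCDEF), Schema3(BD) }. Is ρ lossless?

Chase test. Columns are ABCDEF; row i has aⱼ where attribute j ∈ Schemai, else bᵢⱼ.
Initial tableau (one row per fragment):
  row 1: a1 a2 a3 a4 b15 a6
  row 2: b21 a2 a3 a4 a5 a6
  row 3: b31 a2 b33 a4 b35 b36
Rows 1 and 2 agree on C; apply C→AE and equate their AE entries.
Rows 1 and 3 agree on D; apply D→F and equate their F entries.
Rows 1 and 3 agree on BF; apply BF→A and equate their A entries.
Rows 1 and 3 agree on A; apply A→DE and equate their DE entries.
Row 1 is now all distinguished symbols — the join is lossless.

Yes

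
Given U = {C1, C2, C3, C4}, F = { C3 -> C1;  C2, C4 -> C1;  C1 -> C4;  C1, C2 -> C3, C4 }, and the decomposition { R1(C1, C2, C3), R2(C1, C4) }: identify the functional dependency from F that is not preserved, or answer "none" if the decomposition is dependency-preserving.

C2, C4 -> C1

Check C2, C4 → C1: no single fragment contains all of {C1, C2, C4}, and the restricted closure of {C2, C4} across the fragments never reaches {C1}.
C3 → C1 is preserved.
C1 → C4 is preserved.
C1, C2 → C3, C4 is preserved.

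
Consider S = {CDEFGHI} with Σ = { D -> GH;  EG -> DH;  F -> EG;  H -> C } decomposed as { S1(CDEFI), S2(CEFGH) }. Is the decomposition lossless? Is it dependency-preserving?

Lossless test: (CEF)⁺ = {CDEFGH}, which contains all of one fragment — lossless.
Dependency preservation: the restricted closure of {D} across the fragments never reaches {GH}, so D → GH cannot be enforced without a join — not preserved.

lossless but not dependency-preserving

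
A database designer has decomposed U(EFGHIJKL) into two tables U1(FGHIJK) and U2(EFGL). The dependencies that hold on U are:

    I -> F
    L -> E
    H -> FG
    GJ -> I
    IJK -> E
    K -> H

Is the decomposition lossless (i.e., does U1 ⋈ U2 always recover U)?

Common attributes: U1 ∩ U2 = {FG}.
No dependency enlarges {FG}, so (FG)⁺ = {FG}.
The closure contains neither all of U1 = {FGHIJK} nor all of U2 = {EFGL}, so the common attributes are not a superkey of either fragment. The join is lossy.

No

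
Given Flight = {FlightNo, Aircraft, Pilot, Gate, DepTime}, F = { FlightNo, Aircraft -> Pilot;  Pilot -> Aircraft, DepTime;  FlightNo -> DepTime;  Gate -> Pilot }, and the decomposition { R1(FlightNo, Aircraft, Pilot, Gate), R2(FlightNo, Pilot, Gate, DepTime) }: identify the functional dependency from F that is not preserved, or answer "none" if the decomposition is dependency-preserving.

FlightNo, Aircraft → Pilot lies within R1.
Pilot → Aircraft, DepTime: restricted closure across fragments reaches Aircraft, DepTime.
FlightNo → DepTime lies within R2.
Gate → Pilot lies within R1.
Every dependency is enforceable on the fragments, so the decomposition is dependency-preserving.

none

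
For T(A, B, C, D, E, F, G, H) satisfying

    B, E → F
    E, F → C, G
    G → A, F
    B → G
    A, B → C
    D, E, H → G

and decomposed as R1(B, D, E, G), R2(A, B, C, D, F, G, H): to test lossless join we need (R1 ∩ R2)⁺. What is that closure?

R1 ∩ R2 = {B, D, G}.
G → A, F applies, adding A, F
A, B → C applies, adding C
Closure: {A, B, C, D, F, G}.

A, B, C, D, F, G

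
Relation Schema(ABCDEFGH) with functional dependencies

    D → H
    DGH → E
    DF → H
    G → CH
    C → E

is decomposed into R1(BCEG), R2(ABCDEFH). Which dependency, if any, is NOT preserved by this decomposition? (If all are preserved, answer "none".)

Check G → CH: no single fragment contains all of {CGH}, and the restricted closure of {G} across the fragments never reaches {CH}.
D → H is preserved.
DGH → E is preserved.
DF → H is preserved.
C → E is preserved.

G → CH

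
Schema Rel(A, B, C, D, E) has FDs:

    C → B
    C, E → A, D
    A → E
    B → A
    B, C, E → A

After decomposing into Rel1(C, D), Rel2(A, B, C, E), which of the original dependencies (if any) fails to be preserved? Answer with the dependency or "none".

none

C → B lies within Rel2.
C, E → A, D: restricted closure across fragments reaches A, D.
A → E lies within Rel2.
B → A lies within Rel2.
B, C, E → A lies within Rel2.
Every dependency is enforceable on the fragments, so the decomposition is dependency-preserving.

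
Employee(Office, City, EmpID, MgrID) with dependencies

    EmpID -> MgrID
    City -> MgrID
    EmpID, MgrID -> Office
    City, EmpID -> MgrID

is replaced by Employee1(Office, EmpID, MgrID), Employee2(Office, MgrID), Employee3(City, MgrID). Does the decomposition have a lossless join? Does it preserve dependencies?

Lossless test (chase): applying each FD to every pair of rows produces no changes in the tableau, so no row becomes fully distinguished — the join is lossy.
Dependency preservation: City, EmpID → MgrID is not contained in any single fragment, but the restricted closure of its left-hand side across the fragments still reaches the right-hand side; the remaining FDs each lie inside some fragment. All dependencies are preserved.

lossy but dependency-preserving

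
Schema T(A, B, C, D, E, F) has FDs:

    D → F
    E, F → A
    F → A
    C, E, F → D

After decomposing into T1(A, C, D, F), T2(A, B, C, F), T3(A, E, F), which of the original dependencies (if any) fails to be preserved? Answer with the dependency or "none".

C, E, F → D

Check C, E, F → D: no single fragment contains all of {C, D, E, F}, and the restricted closure of {C, E, F} across the fragments never reaches {D}.
D → F is preserved.
E, F → A is preserved.
F → A is preserved.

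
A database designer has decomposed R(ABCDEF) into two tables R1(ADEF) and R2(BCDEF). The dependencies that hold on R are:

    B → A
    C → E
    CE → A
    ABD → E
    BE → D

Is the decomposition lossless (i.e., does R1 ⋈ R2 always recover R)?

Common attributes: R1 ∩ R2 = {DEF}.
No dependency enlarges {DEF}, so (DEF)⁺ = {DEF}.
The closure contains neither all of R1 = {ADEF} nor all of R2 = {BCDEF}, so the common attributes are not a superkey of either fragment. The join is lossy.

No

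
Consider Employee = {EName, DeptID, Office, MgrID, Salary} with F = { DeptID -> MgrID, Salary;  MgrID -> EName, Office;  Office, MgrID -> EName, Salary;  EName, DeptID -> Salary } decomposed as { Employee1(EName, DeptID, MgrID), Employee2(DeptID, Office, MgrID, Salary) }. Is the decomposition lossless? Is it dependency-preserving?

Lossless test: (DeptID, MgrID)⁺ = {EName, DeptID, Office, MgrID, Salary}, which contains all of one fragment — lossless.
Dependency preservation: MgrID → EName, Office; Office, MgrID → EName, Salary; EName, DeptID → Salary are not contained in any single fragment, but the restricted closure of each left-hand side across the fragments still reaches the right-hand side; the remaining FDs each lie inside some fragment. All dependencies are preserved.

lossless and dependency-preserving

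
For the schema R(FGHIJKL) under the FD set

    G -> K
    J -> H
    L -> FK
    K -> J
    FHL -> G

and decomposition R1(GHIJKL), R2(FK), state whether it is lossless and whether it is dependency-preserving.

lossy and not dependency-preserving

Lossless test: (K)⁺ = {HJK}, which is a superkey of neither fragment — lossy.
Dependency preservation: the restricted closure of {L} across the fragments never reaches {FK}, so L → FK cannot be enforced without a join — not preserved.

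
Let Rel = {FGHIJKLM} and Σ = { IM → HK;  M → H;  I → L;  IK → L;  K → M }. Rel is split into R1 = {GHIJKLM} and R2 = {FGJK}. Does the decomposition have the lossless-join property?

No

Common attributes: R1 ∩ R2 = {GJK}.
Closure of {GJK}: K → M applies, adding M; M → H applies, adding H. So (GJK)⁺ = {GHJKM}.
The closure contains neither all of R1 = {GHIJKLM} nor all of R2 = {FGJK}, so the common attributes are not a superkey of either fragment. The join is lossy.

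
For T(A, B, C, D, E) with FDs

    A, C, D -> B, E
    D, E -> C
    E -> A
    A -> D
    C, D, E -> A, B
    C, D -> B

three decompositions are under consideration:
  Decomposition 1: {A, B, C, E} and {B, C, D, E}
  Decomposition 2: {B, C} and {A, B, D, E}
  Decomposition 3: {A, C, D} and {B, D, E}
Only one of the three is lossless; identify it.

Decomposition 1

Decomposition 1: common = {B, C, E}, closure = {A, B, C, D, E} → lossless.
Decomposition 2: common = {B}, closure = {B} → lossy.
Decomposition 3: common = {D}, closure = {D} → lossy.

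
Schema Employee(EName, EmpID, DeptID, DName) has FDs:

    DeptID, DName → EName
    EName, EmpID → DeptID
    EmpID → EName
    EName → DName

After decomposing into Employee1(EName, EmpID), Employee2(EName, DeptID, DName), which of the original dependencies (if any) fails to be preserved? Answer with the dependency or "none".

EName, EmpID → DeptID

Check EName, EmpID → DeptID: no single fragment contains all of {EName, EmpID, DeptID}, and the restricted closure of {EName, EmpID} across the fragments never reaches {DeptID}.
DeptID, DName → EName is preserved.
EmpID → EName is preserved.
EName → DName is preserved.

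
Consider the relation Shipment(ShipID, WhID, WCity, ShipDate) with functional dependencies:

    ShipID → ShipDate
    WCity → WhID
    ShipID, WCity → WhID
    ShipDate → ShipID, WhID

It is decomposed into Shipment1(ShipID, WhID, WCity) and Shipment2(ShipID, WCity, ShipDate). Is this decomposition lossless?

Yes

Common attributes: Shipment1 ∩ Shipment2 = {ShipID, WCity}.
Closure of {ShipID, WCity}: ShipID → ShipDate applies, adding ShipDate; WCity → WhID applies, adding WhID. So (ShipID, WCity)⁺ = {ShipID, WhID, WCity, ShipDate}.
This closure contains every attribute of Shipment1, so Shipment1 ∩ Shipment2 → Shipment1. The join is lossless.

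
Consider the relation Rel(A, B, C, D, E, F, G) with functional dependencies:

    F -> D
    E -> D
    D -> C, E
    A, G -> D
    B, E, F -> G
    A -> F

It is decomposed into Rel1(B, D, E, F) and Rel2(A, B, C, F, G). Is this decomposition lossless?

Yes

Common attributes: Rel1 ∩ Rel2 = {B, F}.
Closure of {B, F}: F → D applies, adding D; D → C, E applies, adding C, E; B, E, F → G applies, adding G. So (B, F)⁺ = {B, C, D, E, F, G}.
This closure contains every attribute of Rel1, so Rel1 ∩ Rel2 → Rel1. The join is lossless.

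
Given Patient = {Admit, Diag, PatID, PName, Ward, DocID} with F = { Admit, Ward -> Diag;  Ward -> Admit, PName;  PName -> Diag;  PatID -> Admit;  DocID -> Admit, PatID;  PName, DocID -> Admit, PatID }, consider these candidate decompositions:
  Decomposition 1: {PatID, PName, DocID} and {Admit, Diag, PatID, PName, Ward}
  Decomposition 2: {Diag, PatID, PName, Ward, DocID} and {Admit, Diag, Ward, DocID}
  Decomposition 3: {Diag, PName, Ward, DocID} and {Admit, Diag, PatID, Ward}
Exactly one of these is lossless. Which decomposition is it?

Decomposition 1: common = {PatID, PName}, closure = {Admit, Diag, PatID, PName} → lossy.
Decomposition 2: common = {Diag, Ward, DocID}, closure = {Admit, Diag, PatID, PName, Ward, DocID} → lossless.
Decomposition 3: common = {Diag, Ward}, closure = {Admit, Diag, PName, Ward} → lossy.

Decomposition 2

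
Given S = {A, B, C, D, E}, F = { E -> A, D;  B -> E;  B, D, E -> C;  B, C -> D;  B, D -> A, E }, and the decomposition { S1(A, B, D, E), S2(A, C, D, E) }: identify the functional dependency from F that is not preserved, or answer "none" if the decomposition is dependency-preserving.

B, D, E -> C

Check B, D, E → C: no single fragment contains all of {B, C, D, E}, and the restricted closure of {B, D, E} across the fragments never reaches {C}.
E → A, D is preserved.
B → E is preserved.
B, C → D is preserved.
B, D → A, E is preserved.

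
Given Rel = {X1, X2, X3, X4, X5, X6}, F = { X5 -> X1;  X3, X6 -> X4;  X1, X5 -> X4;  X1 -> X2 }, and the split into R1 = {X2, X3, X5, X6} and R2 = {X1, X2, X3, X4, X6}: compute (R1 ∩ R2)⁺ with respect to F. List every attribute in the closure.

R1 ∩ R2 = {X2, X3, X6}.
X3, X6 → X4 applies, adding X4
Closure: {X2, X3, X4, X6}.

X2, X3, X4, X6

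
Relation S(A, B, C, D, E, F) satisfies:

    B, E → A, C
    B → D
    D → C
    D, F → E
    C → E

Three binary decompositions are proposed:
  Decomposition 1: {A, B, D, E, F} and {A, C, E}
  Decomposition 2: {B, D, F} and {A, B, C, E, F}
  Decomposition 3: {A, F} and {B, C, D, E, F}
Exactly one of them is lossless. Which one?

Decomposition 2

Decomposition 1: common = {A, E}, closure = {A, E} → lossy.
Decomposition 2: common = {B, F}, closure = {A, B, C, D, E, F} → lossless.
Decomposition 3: common = {F}, closure = {F} → lossy.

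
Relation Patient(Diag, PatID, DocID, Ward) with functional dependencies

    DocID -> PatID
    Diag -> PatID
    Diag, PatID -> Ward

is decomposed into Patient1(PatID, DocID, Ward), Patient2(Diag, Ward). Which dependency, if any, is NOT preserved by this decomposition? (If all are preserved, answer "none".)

Diag -> PatID

Check Diag → PatID: no single fragment contains all of {Diag, PatID}, and the restricted closure of {Diag} across the fragments never reaches {PatID}.
DocID → PatID is preserved.
Diag, PatID → Ward is preserved.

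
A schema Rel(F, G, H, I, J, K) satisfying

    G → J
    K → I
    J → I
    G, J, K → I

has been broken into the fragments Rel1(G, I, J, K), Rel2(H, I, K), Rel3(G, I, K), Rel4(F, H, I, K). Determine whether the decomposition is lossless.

No

Chase test. Columns are F, G, H, I, J, K; row i has aⱼ where attribute j ∈ Reli, else bᵢⱼ.
Initial tableau (one row per fragment):
  row 1: b11 a2 b13 a4 a5 a6
  row 2: b21 b22 a3 a4 b25 a6
  row 3: b31 a2 b33 a4 b35 a6
  row 4: a1 b42 a3 a4 b45 a6
Rows 1 and 3 agree on G; apply G→J and equate their J entries.
No row becomes fully distinguished — the join is lossy.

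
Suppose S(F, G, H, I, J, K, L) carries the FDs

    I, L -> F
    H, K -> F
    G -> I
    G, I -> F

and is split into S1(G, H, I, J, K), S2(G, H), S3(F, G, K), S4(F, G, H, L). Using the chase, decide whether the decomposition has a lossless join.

No

Chase test. Columns are F, G, H, I, J, K, L; row i has aⱼ where attribute j ∈ Si, else bᵢⱼ.
Initial tableau (one row per fragment):
  row 1: b11 a2 a3 a4 a5 a6 b17
  row 2: b21 a2 a3 b24 b25 b26 b27
  row 3: a1 a2 b33 b34 b35 a6 b37
  row 4: a1 a2 a3 b44 b45 b46 a7
Rows 1 and 2 agree on G; apply G→I and equate their I entries.
Rows 1 and 3 agree on G; apply G→I and equate their I entries.
Rows 1 and 4 agree on G; apply G→I and equate their I entries.
Rows 1 and 2 agree on G, I; apply G, I→F and equate their F entries.
Rows 1 and 3 agree on G, I; apply G, I→F and equate their F entries.
No row becomes fully distinguished — the join is lossy.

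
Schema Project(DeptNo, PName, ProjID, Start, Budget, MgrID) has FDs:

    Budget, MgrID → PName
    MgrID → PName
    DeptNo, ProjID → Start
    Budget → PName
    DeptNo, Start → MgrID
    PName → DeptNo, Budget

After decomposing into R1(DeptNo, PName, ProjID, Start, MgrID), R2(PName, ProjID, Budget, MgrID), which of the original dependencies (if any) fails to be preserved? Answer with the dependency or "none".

none

Budget, MgrID → PName lies within R2.
MgrID → PName lies within R1.
DeptNo, ProjID → Start lies within R1.
Budget → PName lies within R2.
DeptNo, Start → MgrID lies within R1.
PName → DeptNo, Budget: restricted closure across fragments reaches DeptNo, Budget.
Every dependency is enforceable on the fragments, so the decomposition is dependency-preserving.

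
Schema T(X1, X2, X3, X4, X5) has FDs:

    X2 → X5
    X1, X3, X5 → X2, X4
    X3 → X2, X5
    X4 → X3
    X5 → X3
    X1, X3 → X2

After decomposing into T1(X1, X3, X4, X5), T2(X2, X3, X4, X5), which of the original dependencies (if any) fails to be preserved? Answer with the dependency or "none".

none

X2 → X5 lies within T2.
X1, X3, X5 → X2, X4: restricted closure across fragments reaches X2, X4.
X3 → X2, X5 lies within T2.
X4 → X3 lies within T1.
X5 → X3 lies within T1.
X1, X3 → X2: restricted closure across fragments reaches X2.
Every dependency is enforceable on the fragments, so the decomposition is dependency-preserving.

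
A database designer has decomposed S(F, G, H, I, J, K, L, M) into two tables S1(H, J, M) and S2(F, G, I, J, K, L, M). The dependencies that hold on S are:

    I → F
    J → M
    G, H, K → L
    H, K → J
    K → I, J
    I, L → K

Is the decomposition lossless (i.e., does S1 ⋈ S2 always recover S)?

Common attributes: S1 ∩ S2 = {J, M}.
No dependency enlarges {J, M}, so (J, M)⁺ = {J, M}.
The closure contains neither all of S1 = {H, J, M} nor all of S2 = {F, G, I, J, K, L, M}, so the common attributes are not a superkey of either fragment. The join is lossy.

No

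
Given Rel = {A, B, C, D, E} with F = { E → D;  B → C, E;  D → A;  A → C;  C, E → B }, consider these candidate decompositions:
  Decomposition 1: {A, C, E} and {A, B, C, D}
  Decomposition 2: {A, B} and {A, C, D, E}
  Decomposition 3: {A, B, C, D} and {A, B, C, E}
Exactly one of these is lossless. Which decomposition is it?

Decomposition 1: common = {A, C}, closure = {A, C} → lossy.
Decomposition 2: common = {A}, closure = {A, C} → lossy.
Decomposition 3: common = {A, B, C}, closure = {A, B, C, D, E} → lossless.

Decomposition 3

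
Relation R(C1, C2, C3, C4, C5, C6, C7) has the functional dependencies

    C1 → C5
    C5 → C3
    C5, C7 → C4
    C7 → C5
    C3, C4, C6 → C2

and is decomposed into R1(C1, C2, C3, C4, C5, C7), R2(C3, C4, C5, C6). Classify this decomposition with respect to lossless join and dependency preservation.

lossy and not dependency-preserving

Lossless test: (C3, C4, C5)⁺ = {C3, C4, C5}, which is a superkey of neither fragment — lossy.
Dependency preservation: the restricted closure of {C3, C4, C6} across the fragments never reaches {C2}, so C3, C4, C6 → C2 cannot be enforced without a join — not preserved.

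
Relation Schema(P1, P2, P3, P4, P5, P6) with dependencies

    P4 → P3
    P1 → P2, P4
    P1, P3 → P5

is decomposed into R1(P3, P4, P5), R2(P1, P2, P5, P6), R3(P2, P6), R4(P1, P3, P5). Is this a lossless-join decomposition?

Chase test. Columns are P1, P2, P3, P4, P5, P6; row i has aⱼ where attribute j ∈ Ri, else bᵢⱼ.
Initial tableau (one row per fragment):
  row 1: b11 b12 a3 a4 a5 b16
  row 2: a1 a2 b23 b24 a5 a6
  row 3: b31 a2 b33 b34 b35 a6
  row 4: a1 b42 a3 b44 a5 b46
Rows 2 and 4 agree on P1; apply P1→P2, P4 and equate their P2, P4 entries.
Rows 2 and 4 agree on P4; apply P4→P3 and equate their P3 entries.
No row becomes fully distinguished — the join is lossy.

No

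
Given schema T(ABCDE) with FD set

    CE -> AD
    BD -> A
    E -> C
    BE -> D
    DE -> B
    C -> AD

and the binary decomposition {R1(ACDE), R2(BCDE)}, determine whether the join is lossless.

Yes

Common attributes: R1 ∩ R2 = {CDE}.
Closure of {CDE}: CE → AD applies, adding A; DE → B applies, adding B. So (CDE)⁺ = {ABCDE}.
This closure contains every attribute of R1, so R1 ∩ R2 → R1. The join is lossless.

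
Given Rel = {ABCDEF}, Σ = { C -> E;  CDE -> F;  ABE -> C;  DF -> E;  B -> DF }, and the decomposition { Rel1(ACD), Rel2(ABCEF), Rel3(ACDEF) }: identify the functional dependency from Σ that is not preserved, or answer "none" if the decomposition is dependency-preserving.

Check B → DF: no single fragment contains all of {BDF}, and the restricted closure of {B} across the fragments never reaches {DF}.
C → E is preserved.
CDE → F is preserved.
ABE → C is preserved.
DF → E is preserved.

B -> DF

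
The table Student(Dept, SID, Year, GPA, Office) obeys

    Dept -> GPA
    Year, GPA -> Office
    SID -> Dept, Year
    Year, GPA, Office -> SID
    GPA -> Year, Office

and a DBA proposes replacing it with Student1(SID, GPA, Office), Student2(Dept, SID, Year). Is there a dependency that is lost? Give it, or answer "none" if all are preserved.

none

Dept → GPA: restricted closure across fragments reaches GPA.
Year, GPA → Office: restricted closure across fragments reaches Office.
SID → Dept, Year lies within Student2.
Year, GPA, Office → SID: restricted closure across fragments reaches SID.
GPA → Year, Office: restricted closure across fragments reaches Year, Office.
Every dependency is enforceable on the fragments, so the decomposition is dependency-preserving.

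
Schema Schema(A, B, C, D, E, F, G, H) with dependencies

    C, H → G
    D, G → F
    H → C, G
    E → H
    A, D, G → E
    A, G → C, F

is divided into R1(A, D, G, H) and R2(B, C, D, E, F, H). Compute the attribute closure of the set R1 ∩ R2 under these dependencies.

R1 ∩ R2 = {D, H}.
H → C, G applies, adding C, G
D, G → F applies, adding F
Closure: {C, D, F, G, H}.

C, D, F, G, H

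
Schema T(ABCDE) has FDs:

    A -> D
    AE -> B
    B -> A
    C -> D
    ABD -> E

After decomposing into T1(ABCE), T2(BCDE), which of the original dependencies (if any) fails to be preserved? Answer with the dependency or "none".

A -> D

Check A → D: no single fragment contains all of {AD}, and the restricted closure of {A} across the fragments never reaches {D}.
AE → B is preserved.
B → A is preserved.
C → D is preserved.
ABD → E is preserved.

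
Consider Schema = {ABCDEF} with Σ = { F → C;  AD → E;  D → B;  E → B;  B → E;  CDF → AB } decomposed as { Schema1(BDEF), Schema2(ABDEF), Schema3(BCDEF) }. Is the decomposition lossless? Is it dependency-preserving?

Lossless test (chase): Rows 1 and 2 agree on F; apply F→C and equate their C entries. Rows 1 and 3 agree on F; apply F→C and equate their C entries. Rows 1 and 2 agree on CDF; apply CDF→AB and equate their AB entries. Rows 1 and 3 agree on CDF; apply CDF→AB and equate their AB entries. Row 1 is now all distinguished symbols — the join is lossless.
Dependency preservation: CDF → AB is not contained in any single fragment, but the restricted closure of its left-hand side across the fragments still reaches the right-hand side; the remaining FDs each lie inside some fragment. All dependencies are preserved.

lossless and dependency-preserving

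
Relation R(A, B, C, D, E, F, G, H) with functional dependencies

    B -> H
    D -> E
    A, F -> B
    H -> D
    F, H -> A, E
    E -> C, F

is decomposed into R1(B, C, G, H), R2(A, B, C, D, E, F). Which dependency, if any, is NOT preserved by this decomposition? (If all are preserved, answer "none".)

none

B → H lies within R1.
D → E lies within R2.
A, F → B lies within R2.
H → D: restricted closure across fragments reaches D.
F, H → A, E: restricted closure across fragments reaches A, E.
E → C, F lies within R2.
Every dependency is enforceable on the fragments, so the decomposition is dependency-preserving.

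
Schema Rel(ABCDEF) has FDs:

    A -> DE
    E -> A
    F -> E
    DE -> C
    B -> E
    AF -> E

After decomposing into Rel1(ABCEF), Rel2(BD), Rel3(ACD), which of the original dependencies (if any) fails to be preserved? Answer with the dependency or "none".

A → DE: restricted closure across fragments reaches DE.
E → A lies within Rel1.
F → E lies within Rel1.
DE → C: restricted closure across fragments reaches C.
B → E lies within Rel1.
AF → E lies within Rel1.
Every dependency is enforceable on the fragments, so the decomposition is dependency-preserving.

none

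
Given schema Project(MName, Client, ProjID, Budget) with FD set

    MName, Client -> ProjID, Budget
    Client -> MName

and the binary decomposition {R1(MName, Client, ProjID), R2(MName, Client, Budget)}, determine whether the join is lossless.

Yes

Common attributes: R1 ∩ R2 = {MName, Client}.
Closure of {MName, Client}: MName, Client → ProjID, Budget applies, adding ProjID, Budget. So (MName, Client)⁺ = {MName, Client, ProjID, Budget}.
This closure contains every attribute of R1, so R1 ∩ R2 → R1. The join is lossless.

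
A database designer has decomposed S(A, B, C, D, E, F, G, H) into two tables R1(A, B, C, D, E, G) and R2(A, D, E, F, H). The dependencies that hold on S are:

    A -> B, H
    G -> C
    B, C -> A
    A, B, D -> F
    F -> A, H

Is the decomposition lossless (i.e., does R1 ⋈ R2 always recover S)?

Yes

Common attributes: R1 ∩ R2 = {A, D, E}.
Closure of {A, D, E}: A → B, H applies, adding B, H; A, B, D → F applies, adding F. So (A, D, E)⁺ = {A, B, D, E, F, H}.
This closure contains every attribute of R2, so R1 ∩ R2 → R2. The join is lossless.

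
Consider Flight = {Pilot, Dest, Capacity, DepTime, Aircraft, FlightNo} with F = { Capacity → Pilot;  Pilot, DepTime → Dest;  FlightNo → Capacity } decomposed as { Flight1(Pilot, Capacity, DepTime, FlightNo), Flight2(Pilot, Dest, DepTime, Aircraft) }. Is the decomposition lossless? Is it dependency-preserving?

Lossless test: (Pilot, DepTime)⁺ = {Pilot, Dest, DepTime}, which is a superkey of neither fragment — lossy.
Dependency preservation: every FD's attributes lie within a single fragment, so each can be enforced locally — preserved.

lossy but dependency-preserving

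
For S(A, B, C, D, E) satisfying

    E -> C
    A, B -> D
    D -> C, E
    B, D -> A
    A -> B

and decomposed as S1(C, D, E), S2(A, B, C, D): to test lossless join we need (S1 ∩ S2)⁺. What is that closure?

C, D, E

S1 ∩ S2 = {C, D}.
D → C, E applies, adding E
Closure: {C, D, E}.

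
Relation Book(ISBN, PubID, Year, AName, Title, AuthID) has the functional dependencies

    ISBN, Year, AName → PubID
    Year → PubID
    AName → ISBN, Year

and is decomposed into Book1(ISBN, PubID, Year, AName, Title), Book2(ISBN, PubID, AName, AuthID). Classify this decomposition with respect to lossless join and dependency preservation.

Lossless test: (ISBN, PubID, AName)⁺ = {ISBN, PubID, Year, AName}, which is a superkey of neither fragment — lossy.
Dependency preservation: every FD's attributes lie within a single fragment, so each can be enforced locally — preserved.

lossy but dependency-preserving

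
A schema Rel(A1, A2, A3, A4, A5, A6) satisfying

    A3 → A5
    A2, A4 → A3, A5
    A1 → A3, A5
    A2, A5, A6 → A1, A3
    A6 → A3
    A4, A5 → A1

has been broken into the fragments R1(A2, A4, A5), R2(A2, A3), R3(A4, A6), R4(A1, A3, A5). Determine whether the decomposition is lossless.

Chase test. Columns are A1, A2, A3, A4, A5, A6; row i has aⱼ where attribute j ∈ Ri, else bᵢⱼ.
Initial tableau (one row per fragment):
  row 1: b11 a2 b13 a4 a5 b16
  row 2: b21 a2 a3 b24 b25 b26
  row 3: b31 b32 b33 a4 b35 a6
  row 4: a1 b42 a3 b44 a5 b46
Rows 2 and 4 agree on A3; apply A3→A5 and equate their A5 entries.
No row becomes fully distinguished — the join is lossy.

No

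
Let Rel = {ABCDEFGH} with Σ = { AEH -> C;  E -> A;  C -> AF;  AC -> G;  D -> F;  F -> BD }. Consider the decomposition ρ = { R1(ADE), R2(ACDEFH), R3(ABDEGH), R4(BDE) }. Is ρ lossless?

Yes

Chase test. Columns are ABCDEFGH; row i has aⱼ where attribute j ∈ Ri, else bᵢⱼ.
Initial tableau (one row per fragment):
  row 1: a1 b12 b13 a4 a5 b16 b17 b18
  row 2: a1 b22 a3 a4 a5 a6 b27 a8
  row 3: a1 a2 b33 a4 a5 b36 a7 a8
  row 4: b41 a2 b43 a4 a5 b46 b47 b48
Rows 2 and 3 agree on AEH; apply AEH→C and equate their C entries.
Rows 1 and 4 agree on E; apply E→A and equate their A entries.
Rows 2 and 3 agree on C; apply C→AF and equate their AF entries.
Rows 2 and 3 agree on AC; apply AC→G and equate their G entries.
Rows 1 and 2 agree on D; apply D→F and equate their F entries.
Rows 1 and 4 agree on D; apply D→F and equate their F entries.
Rows 1 and 2 agree on F; apply F→BD and equate their BD entries.
Rows 1 and 3 agree on F; apply F→BD and equate their BD entries.
Row 2 is now all distinguished symbols — the join is lossless.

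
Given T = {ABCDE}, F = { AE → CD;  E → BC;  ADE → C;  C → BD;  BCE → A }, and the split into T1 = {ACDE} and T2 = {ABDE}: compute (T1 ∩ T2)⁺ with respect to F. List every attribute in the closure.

ABCDE

T1 ∩ T2 = {ADE}.
AE → CD applies, adding C
E → BC applies, adding B
Closure: {ABCDE}.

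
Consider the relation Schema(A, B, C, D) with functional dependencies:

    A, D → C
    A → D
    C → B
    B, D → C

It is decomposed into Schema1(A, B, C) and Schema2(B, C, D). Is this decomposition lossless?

Common attributes: Schema1 ∩ Schema2 = {B, C}.
No dependency enlarges {B, C}, so (B, C)⁺ = {B, C}.
The closure contains neither all of Schema1 = {A, B, C} nor all of Schema2 = {B, C, D}, so the common attributes are not a superkey of either fragment. The join is lossy.

No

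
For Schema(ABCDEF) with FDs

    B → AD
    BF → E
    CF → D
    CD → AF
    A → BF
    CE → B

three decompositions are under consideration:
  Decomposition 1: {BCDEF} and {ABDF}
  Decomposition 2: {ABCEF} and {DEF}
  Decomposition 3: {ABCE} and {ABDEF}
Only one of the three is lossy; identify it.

Decomposition 1: common = {BDF}, closure = {ABDEF} → lossless.
Decomposition 2: common = {EF}, closure = {EF} → lossy.
Decomposition 3: common = {ABE}, closure = {ABDEF} → lossless.

Decomposition 2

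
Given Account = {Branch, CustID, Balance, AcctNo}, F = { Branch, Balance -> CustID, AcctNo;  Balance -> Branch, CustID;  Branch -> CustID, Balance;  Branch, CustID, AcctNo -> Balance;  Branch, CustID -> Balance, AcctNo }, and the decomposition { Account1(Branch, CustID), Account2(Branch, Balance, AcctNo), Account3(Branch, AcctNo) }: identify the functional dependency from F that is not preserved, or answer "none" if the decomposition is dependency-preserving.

none

Branch, Balance → CustID, AcctNo: restricted closure across fragments reaches CustID, AcctNo.
Balance → Branch, CustID: restricted closure across fragments reaches Branch, CustID.
Branch → CustID, Balance: restricted closure across fragments reaches CustID, Balance.
Branch, CustID, AcctNo → Balance: restricted closure across fragments reaches Balance.
Branch, CustID → Balance, AcctNo: restricted closure across fragments reaches Balance, AcctNo.
Every dependency is enforceable on the fragments, so the decomposition is dependency-preserving.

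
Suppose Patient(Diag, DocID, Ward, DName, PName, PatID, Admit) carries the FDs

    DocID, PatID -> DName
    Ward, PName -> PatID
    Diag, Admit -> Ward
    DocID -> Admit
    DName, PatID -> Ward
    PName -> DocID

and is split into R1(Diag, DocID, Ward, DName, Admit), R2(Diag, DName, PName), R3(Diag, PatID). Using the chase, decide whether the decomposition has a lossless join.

Chase test. Columns are Diag, DocID, Ward, DName, PName, PatID, Admit; row i has aⱼ where attribute j ∈ Ri, else bᵢⱼ.
Initial tableau (one row per fragment):
  row 1: a1 a2 a3 a4 b15 b16 a7
  row 2: a1 b22 b23 a4 a5 b26 b27
  row 3: a1 b32 b33 b34 b35 a6 b37
No row becomes fully distinguished — the join is lossy.

No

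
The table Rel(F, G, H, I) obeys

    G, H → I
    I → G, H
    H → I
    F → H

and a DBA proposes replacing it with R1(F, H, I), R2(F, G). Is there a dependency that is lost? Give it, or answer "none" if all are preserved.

Check I → G, H: no single fragment contains all of {G, H, I}, and the restricted closure of {I} across the fragments never reaches {G, H}.
G, H → I is preserved.
H → I is preserved.
F → H is preserved.

I → G, H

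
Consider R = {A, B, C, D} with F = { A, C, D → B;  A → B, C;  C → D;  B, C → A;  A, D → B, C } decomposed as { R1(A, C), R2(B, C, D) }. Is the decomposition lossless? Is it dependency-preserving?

Lossless test: (C)⁺ = {C, D}, which is a superkey of neither fragment — lossy.
Dependency preservation: the restricted closure of {A, C, D} across the fragments never reaches {B}, so A, C, D → B cannot be enforced without a join — not preserved.

lossy and not dependency-preserving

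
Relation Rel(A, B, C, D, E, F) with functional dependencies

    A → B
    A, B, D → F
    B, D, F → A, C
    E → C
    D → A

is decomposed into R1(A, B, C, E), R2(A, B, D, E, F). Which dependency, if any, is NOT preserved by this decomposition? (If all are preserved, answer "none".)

Check B, D, F → A, C: no single fragment contains all of {A, B, C, D, F}, and the restricted closure of {B, D, F} across the fragments never reaches {A, C}.
A → B is preserved.
A, B, D → F is preserved.
E → C is preserved.
D → A is preserved.

B, D, F → A, C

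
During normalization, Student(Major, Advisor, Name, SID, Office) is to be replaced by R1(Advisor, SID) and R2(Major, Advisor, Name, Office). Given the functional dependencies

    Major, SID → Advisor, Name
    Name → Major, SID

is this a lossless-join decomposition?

Common attributes: R1 ∩ R2 = {Advisor}.
No dependency enlarges {Advisor}, so (Advisor)⁺ = {Advisor}.
The closure contains neither all of R1 = {Advisor, SID} nor all of R2 = {Major, Advisor, Name, Office}, so the common attributes are not a superkey of either fragment. The join is lossy.

No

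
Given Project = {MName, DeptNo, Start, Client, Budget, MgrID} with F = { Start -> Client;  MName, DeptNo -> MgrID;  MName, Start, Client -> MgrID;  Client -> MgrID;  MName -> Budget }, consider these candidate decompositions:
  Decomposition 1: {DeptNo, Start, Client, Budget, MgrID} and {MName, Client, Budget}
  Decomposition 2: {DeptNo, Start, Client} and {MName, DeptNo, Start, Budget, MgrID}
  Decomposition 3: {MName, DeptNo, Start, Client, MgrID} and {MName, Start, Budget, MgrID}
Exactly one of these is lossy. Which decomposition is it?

Decomposition 1: common = {Client, Budget}, closure = {Client, Budget, MgrID} → lossy.
Decomposition 2: common = {DeptNo, Start}, closure = {DeptNo, Start, Client, MgrID} → lossless.
Decomposition 3: common = {MName, Start, MgrID}, closure = {MName, Start, Client, Budget, MgrID} → lossless.

Decomposition 1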